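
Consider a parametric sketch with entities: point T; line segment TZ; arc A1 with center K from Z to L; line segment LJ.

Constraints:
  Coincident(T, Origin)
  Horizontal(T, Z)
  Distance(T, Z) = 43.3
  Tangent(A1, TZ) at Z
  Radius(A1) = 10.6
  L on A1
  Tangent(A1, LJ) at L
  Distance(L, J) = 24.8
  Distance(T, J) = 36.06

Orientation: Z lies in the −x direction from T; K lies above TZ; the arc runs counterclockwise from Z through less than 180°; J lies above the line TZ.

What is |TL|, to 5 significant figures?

34.327

T is at the origin; TZ is horizontal with |TZ| = 43.3 and Z on the −x side, so Z = (-43.300, 0.0000). Tangency of A1 to TZ means the radius KZ is perpendicular to TZ, so K = Z + (0, 10.6) = (-43.300, 10.600). Since KL ⟂ LJ (tangency), |KJ| = √(10.6² + 24.8²) = 26.970 regardless of where L sits on A1. So J lies on both circle(T, 36.06) and circle(K, 26.970); the above-TZ intersection is J = (-22.705, 28.014). L is the foot of the tangent from J: L = (-33.825, 5.8471).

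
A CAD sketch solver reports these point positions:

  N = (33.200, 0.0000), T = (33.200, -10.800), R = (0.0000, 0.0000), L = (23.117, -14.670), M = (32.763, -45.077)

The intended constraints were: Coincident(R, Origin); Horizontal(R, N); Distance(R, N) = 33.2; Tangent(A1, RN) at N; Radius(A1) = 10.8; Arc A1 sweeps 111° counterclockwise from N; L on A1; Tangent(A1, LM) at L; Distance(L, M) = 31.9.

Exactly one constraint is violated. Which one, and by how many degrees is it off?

Tangent(A1, LM) at L — off by 3.40°.

R = (0.00, 0.00) ✓; R.y = 0.00, N.y = 0.00 ✓; |RN| = 33.20 ✓; ∠(TN, NR) = 90.00° ✓; |TN| = 10.80 ✓; bearing(T→L) − bearing(T→N) = 111.0° ✓; |TL| = 10.80 ✓; ∠(TL, LM) = 93.40° ✗; |LM| = 31.90 ✓.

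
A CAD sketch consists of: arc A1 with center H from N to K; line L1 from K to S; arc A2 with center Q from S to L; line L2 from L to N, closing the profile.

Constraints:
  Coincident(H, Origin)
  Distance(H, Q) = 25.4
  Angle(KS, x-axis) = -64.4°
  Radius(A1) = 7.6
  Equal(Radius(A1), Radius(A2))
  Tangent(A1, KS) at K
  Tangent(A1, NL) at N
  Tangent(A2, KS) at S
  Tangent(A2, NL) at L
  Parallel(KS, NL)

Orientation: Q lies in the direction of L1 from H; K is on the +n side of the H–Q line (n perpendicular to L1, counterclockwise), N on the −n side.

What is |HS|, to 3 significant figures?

26.5

The slot axis is L1's direction at -64.4°, so u = (cos -64.4°, sin -64.4°) = (0.432, -0.902) and n = (−sin -64.4°, cos -64.4°) = (0.902, 0.432). H is at the origin and Q lies 25.4 along u from H, so Q = 25.4·u = (11.0, -22.9). Tangency of A1 to both parallel lines with radius 7.6 puts K and N at H ± 7.6·n: K = (6.85, 3.28), N = (-6.85, -3.28). Equal radii place S and L the same way about Q: S = Q + 7.6·n = (17.8, -19.6), L = Q − 7.6·n = (4.12, -26.2). Then |HS| = |S − H| = 26.5.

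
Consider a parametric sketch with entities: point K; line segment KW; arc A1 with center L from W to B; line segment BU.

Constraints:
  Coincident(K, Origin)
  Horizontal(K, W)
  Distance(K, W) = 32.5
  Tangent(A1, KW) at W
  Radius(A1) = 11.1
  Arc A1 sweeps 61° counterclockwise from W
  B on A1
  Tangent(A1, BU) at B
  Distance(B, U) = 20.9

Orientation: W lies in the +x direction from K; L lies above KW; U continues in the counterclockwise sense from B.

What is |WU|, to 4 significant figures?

31.14

K is at the origin; KW is horizontal with |KW| = 32.5 and W on the +x side, so W = (32.50, 0.000). Since A1 is tangent to KW there, LW ⟂ KW, so L = W + (0, 11.1) = (32.50, 11.10). On A1, W sits at bearing -90° from L; a 61° counterclockwise sweep puts B at bearing -29°, so B = L + 11.1·(cos -29°, sin -29°) = (42.21, 5.719). The tangent condition forces LB to be normal to BU, so BU runs along (−sin -29°, cos -29°); with |BU| = 20.9, U = (52.34, 24.00). Then |WU| = |U − W| = 31.14.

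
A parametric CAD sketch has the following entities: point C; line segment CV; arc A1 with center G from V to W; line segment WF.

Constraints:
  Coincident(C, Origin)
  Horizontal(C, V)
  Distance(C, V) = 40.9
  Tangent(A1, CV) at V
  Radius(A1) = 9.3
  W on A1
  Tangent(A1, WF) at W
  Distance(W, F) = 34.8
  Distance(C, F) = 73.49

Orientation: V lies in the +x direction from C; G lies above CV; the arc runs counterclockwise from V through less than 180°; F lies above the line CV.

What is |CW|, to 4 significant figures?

49.78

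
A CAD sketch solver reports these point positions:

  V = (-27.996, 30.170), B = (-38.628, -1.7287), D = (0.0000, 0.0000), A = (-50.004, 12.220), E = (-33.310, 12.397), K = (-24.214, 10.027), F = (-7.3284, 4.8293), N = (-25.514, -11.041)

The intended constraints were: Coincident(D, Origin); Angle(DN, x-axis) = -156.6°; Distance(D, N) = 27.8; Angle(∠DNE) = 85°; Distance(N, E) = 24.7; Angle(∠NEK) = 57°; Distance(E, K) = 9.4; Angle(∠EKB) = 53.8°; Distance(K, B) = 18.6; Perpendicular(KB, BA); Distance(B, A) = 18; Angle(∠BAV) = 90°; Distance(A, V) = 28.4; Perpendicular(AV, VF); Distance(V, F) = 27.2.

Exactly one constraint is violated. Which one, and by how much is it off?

Distance(V, F) = 27.2 — off by 5.50.

D = (0.00, 0.00) ✓; DN at -156.6° ✓; |DN| = 27.80 ✓; ∠DNE = 85.00° ✓; |NE| = 24.70 ✓; ∠NEK = 57.00° ✓; |EK| = 9.400 ✓; ∠EKB = 53.80° ✓; |KB| = 18.60 ✓; ∠(KB, BA) = 90.00° ✓; |BA| = 18.00 ✓; ∠BAV = 90.00° ✓; |AV| = 28.40 ✓; ∠(AV, VF) = 90.00° ✓; |VF| = 32.70 ✗.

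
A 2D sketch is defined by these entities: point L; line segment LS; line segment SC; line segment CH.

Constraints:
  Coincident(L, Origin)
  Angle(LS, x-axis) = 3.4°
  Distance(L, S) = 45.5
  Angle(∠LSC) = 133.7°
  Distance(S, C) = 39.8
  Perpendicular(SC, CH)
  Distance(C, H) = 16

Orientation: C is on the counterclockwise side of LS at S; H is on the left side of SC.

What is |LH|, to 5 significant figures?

73.211

L is at the origin; LS runs at 3.4° with length 45.5, so S = 45.5·(cos 3.4°, sin 3.4°) = (45.420, 2.6984). ∠LSC = 133.7°, so SC runs at 3.4° + (180° − 133.7°) = 49.700° from the x-axis; with |SC| = 39.8, C = S + 39.8·(cos 49.700°, sin 49.700°) = (71.162, 33.053). SC ⟂ CH; with |CH| = 16.0 on the left of SC, H = C + 16.0·(-0.76267, 0.64679) = (58.959, 43.401). Then |LH| = |H − L| = 73.211.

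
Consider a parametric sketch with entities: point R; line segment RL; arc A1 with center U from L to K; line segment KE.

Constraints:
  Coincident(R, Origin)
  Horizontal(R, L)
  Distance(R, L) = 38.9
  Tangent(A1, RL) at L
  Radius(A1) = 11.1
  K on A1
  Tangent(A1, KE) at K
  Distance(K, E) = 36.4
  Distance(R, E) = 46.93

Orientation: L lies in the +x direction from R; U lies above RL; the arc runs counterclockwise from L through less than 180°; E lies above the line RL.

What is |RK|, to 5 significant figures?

50.076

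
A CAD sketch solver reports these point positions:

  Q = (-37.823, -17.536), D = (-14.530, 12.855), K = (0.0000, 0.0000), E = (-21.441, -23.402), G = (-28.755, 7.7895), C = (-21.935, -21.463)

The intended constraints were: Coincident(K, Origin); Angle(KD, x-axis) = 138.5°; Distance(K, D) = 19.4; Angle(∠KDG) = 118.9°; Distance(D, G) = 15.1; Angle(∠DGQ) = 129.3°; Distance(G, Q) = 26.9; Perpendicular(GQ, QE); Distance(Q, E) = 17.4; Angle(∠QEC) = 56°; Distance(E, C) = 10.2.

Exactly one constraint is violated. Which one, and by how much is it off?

Distance(E, C) = 10.2 — off by 8.20.

K = (0.00, 0.00) ✓; KD at 138.5° ✓; |KD| = 19.40 ✓; ∠KDG = 118.9° ✓; |DG| = 15.10 ✓; ∠DGQ = 129.3° ✓; |GQ| = 26.90 ✓; ∠(GQ, QE) = 90.00° ✓; |QE| = 17.40 ✓; ∠QEC = 56.01° ✓; |EC| = 2.001 ✗.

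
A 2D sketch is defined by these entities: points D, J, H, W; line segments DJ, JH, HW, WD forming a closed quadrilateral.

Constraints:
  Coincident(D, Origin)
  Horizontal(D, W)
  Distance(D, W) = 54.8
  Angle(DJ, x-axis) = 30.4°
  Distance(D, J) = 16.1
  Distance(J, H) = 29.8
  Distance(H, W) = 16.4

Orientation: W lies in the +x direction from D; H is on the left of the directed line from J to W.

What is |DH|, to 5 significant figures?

45.041

Checks: D.y = 0.00, W.y = 0.00 ✓; |JH| = 29.80 ✓; |HW| = 16.40 ✓.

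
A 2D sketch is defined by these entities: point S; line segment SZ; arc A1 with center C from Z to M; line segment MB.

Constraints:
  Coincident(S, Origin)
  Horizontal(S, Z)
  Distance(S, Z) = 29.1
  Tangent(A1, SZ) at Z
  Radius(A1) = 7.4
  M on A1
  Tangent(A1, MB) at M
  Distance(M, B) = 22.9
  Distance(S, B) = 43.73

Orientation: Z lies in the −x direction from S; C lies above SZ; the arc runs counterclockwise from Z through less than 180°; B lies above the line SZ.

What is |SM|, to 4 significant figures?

24.36

Checks: |CM| = 7.400 ✓; ∠(CM, MB) = 90.00° ✓; |MB| = 22.90 ✓; |SB| = 43.73 ✓.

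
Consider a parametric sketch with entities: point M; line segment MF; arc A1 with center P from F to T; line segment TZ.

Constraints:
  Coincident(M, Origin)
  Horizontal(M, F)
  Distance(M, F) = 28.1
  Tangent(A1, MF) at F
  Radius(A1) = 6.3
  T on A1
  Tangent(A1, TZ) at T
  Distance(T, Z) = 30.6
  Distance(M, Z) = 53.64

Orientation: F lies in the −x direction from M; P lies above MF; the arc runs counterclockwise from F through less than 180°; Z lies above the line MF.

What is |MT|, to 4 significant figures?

25.04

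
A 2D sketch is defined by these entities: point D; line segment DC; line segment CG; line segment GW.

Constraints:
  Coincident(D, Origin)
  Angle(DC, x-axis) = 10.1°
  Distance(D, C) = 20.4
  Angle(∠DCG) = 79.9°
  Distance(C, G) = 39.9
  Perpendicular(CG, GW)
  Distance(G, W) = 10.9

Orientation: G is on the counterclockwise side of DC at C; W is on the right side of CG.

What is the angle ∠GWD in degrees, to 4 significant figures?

49.54°

D is at the origin; DC runs at 10.1° with length 20.4, so C = 20.4·(cos 10.1°, sin 10.1°) = (20.08, 3.577). ∠DCG = 79.9°, so CG runs at 10.1° + (180° − 79.9°) = 110.2° from the x-axis; with |CG| = 39.9, G = C + 39.9·(cos 110.2°, sin 110.2°) = (6.306, 41.02). CG ⟂ GW; with |GW| = 10.9 on the right of CG, W = G + 10.9·(0.9385, 0.3453) = (16.54, 44.79). Then cos ∠GWD = WG·WD / (|WG||WD|), giving 49.54°.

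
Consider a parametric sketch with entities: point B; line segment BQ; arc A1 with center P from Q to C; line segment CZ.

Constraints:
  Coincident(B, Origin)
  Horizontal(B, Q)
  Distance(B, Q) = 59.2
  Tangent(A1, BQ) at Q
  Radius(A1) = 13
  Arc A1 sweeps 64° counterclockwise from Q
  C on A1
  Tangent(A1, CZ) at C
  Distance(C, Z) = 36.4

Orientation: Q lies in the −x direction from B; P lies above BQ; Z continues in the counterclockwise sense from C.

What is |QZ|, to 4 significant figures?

48.64

B is at the origin; BQ is horizontal with |BQ| = 59.2 and Q on the −x side, so Q = (-59.20, 0.000). Since A1 is tangent to BQ there, PQ ⟂ BQ, so P = Q + (0, 13) = (-59.20, 13.00). On A1, Q sits at bearing -90° from P; a 64° counterclockwise sweep puts C at bearing -26°, so C = P + 13.0·(cos -26°, sin -26°) = (-47.52, 7.301). A1 meets CZ tangentially, so PC is at right angles to CZ, so CZ runs along (−sin -26°, cos -26°); with |CZ| = 36.4, Z = (-31.56, 40.02). Then |QZ| = |Z − Q| = 48.64.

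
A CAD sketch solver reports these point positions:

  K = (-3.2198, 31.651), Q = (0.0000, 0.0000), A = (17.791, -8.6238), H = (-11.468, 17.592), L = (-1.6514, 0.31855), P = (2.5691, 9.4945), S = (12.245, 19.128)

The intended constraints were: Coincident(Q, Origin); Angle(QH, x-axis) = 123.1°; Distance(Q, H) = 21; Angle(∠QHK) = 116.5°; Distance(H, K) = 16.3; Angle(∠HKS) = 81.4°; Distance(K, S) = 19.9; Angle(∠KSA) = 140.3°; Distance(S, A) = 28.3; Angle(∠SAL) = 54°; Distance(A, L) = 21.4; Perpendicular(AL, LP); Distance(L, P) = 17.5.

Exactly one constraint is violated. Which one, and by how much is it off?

Distance(L, P) = 17.5 — off by 7.40.

Q = (0.00, 0.00) ✓; QH at 123.1° ✓; |QH| = 21.00 ✓; ∠QHK = 116.5° ✓; |HK| = 16.30 ✓; ∠HKS = 81.40° ✓; |KS| = 19.90 ✓; ∠KSA = 140.3° ✓; |SA| = 28.30 ✓; ∠SAL = 54.00° ✓; |AL| = 21.40 ✓; ∠(AL, LP) = 90.00° ✓; |LP| = 10.10 ✗.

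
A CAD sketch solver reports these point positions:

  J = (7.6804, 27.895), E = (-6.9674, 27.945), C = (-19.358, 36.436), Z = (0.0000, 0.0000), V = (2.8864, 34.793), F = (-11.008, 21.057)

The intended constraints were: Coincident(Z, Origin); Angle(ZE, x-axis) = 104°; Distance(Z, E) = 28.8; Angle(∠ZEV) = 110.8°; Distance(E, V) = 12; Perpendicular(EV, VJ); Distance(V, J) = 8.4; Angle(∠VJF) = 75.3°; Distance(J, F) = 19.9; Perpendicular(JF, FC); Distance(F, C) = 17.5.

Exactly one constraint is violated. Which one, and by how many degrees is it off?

Perpendicular(JF, FC) — off by 8.40°.

Z = (0.00, 0.00) ✓; ZE at 104.0° ✓; |ZE| = 28.80 ✓; ∠ZEV = 110.8° ✓; |EV| = 12.00 ✓; ∠(EV, VJ) = 90.00° ✓; |VJ| = 8.400 ✓; ∠VJF = 75.30° ✓; |JF| = 19.90 ✓; ∠(JF, FC) = 81.60° ✗; |FC| = 17.50 ✓.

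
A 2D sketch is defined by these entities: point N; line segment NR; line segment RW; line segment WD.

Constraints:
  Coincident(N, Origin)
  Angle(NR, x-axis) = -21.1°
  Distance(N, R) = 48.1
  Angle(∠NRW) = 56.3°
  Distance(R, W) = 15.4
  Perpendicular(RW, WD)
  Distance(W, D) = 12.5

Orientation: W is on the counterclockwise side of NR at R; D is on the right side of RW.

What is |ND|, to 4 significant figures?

53.72

N is at the origin; NR runs at -21.1° with length 48.1, so R = 48.1·(cos -21.1°, sin -21.1°) = (44.88, -17.32). ∠NRW = 56.3°, so RW runs at -21.1° + (180° − 56.3°) = 102.6° from the x-axis; with |RW| = 15.4, W = R + 15.4·(cos 102.6°, sin 102.6°) = (41.52, -2.287). RW ⟂ WD; with |WD| = 12.5 on the right of RW, D = W + 12.5·(0.9759, 0.2181) = (53.71, 0.4401). Then |ND| = |D − N| = 53.72.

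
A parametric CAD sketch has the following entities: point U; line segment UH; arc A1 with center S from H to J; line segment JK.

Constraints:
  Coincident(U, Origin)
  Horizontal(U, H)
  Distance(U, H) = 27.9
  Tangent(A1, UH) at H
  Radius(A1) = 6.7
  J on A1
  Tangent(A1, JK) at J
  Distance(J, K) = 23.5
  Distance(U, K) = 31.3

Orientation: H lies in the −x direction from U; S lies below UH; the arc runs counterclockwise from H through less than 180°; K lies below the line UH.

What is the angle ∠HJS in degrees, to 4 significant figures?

21.13°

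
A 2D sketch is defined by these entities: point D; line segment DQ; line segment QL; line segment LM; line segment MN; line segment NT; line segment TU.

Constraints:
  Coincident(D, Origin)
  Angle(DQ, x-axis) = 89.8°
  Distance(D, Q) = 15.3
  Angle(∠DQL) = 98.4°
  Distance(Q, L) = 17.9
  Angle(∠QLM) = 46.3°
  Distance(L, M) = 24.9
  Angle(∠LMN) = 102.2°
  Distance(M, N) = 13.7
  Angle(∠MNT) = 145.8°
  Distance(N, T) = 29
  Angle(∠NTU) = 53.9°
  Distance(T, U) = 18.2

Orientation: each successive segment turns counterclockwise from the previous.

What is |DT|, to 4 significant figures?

37.04

D is at the origin; DQ runs at 89.8° with length 15.3, so Q = (0.05341, 15.30). ∠DQL = 98.4° gives QL at 171.4° from the x-axis; with |QL| = 17.9, L = (-17.65, 17.98). ∠QLM = 46.3° gives LM at -54.90° from the x-axis; with |LM| = 24.9, M = (-3.328, -2.395). ∠LMN = 102.2° gives MN at 22.90° from the x-axis; with |MN| = 13.7, N = (9.293, 2.936). ∠MNT = 145.8° gives NT at 57.10° from the x-axis; with |NT| = 29.0, T = (25.04, 27.28). Then |DT| = |T − D| = 37.04.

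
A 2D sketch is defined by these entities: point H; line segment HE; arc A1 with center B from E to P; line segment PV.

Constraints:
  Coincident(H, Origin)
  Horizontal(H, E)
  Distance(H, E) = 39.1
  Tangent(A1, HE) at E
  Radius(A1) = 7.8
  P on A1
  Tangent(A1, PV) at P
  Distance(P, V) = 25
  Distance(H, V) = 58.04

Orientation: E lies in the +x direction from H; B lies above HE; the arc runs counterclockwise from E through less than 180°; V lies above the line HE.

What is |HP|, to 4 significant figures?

47.47

Checks: |BP| = 7.800 ✓; ∠(BP, PV) = 90.00° ✓; |PV| = 25.00 ✓; |HV| = 58.04 ✓.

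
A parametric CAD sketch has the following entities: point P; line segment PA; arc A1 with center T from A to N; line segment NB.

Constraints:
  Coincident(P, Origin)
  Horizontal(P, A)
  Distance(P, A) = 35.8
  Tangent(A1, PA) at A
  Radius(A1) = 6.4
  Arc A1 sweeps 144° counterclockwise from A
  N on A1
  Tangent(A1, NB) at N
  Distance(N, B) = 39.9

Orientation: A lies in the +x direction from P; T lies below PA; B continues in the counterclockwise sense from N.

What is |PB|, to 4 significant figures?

73.24

P is at the origin; PA is horizontal with |PA| = 35.8 and A on the +x side, so A = (35.80, 0.000). A1 meets PA tangentially, so TA is at right angles to PA, so T = A + (0, -6.4) = (35.80, -6.400). On A1, A sits at bearing 90° from T; a 144° counterclockwise sweep puts N at bearing 234°, so N = T + 6.4·(cos 234°, sin 234°) = (32.04, -11.58). Since A1 is tangent to NB there, TN ⟂ NB, so NB runs along (−sin 234°, cos 234°); with |NB| = 39.9, B = (64.32, -35.03). Then |PB| = |B − P| = 73.24.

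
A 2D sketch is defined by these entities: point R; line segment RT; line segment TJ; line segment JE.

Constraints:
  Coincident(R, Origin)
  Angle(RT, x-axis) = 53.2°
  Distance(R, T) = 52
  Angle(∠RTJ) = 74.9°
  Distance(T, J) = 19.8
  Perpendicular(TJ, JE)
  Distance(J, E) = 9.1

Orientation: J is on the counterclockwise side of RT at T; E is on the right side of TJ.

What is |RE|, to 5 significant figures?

59.633

∠RTJ = 74.9°, so TJ runs at 53.2° + (180° − 74.9°) = 158.30° from the x-axis; with |TJ| = 19.8, J = T + 19.8·(cos 158.30°, sin 158.30°) = (12.752, 48.959). The perpendicularity gives JE at right angles to TJ; with |JE| = 9.1 on the right of TJ, E = J + 9.1·(0.36975, 0.92913) = (16.117, 57.414). Then |RE| = |E − R| = 59.633.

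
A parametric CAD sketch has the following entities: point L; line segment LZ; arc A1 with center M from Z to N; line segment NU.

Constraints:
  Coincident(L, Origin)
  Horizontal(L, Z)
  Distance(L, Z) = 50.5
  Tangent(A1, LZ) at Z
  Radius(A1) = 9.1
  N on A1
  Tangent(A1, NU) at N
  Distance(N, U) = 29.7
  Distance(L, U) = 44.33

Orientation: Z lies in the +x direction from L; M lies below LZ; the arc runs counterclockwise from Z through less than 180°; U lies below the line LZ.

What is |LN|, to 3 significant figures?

42.5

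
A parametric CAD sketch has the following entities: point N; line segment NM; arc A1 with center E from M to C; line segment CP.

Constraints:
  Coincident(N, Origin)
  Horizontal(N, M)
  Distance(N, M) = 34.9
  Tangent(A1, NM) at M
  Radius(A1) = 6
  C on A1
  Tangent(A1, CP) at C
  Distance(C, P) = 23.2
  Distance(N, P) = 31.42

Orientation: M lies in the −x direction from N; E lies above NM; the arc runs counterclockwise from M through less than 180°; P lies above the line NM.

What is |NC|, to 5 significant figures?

29.664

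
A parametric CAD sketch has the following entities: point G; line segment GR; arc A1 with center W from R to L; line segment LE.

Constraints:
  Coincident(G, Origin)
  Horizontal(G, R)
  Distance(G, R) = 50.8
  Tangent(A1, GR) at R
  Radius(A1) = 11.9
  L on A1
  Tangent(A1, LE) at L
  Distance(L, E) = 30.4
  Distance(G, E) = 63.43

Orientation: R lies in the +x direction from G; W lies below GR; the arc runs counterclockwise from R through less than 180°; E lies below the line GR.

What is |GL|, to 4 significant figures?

41.73

G is at the origin; GR is horizontal with |GR| = 50.8 and R on the +x side, so R = (50.80, 0.000). Tangency of A1 to GR means the radius WR is perpendicular to GR, so W = R + (0, -11.9) = (50.80, -11.90). Since WL ⟂ LE (tangency), |WE| = √(11.9² + 30.4²) = 32.65 regardless of where L sits on A1. So E lies on both circle(G, 63.43) and circle(W, 32.65); the below-GR intersection is E = (45.57, -44.12). L is the foot of the tangent from E: L = (39.17, -14.41).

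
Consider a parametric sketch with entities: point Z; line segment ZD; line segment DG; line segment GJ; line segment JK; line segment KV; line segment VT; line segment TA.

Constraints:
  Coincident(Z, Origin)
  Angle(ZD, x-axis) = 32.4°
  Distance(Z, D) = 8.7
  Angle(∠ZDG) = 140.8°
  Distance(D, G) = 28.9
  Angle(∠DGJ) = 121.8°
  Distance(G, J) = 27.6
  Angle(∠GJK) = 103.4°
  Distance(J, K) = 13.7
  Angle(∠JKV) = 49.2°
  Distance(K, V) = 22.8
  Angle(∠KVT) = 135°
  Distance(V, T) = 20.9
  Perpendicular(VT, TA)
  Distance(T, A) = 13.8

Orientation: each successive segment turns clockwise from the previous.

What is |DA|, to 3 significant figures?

56.2

∠KVT = 135.0° gives VT at 42.6° from the x-axis; with |VT| = 20.9, T = (53.3, 4.64). VT is perpendicular to TA, so TA runs at -47.4°; with |TA| = 13.8, A = (62.7, -5.52). Then |DA| = |A − D| = 56.2.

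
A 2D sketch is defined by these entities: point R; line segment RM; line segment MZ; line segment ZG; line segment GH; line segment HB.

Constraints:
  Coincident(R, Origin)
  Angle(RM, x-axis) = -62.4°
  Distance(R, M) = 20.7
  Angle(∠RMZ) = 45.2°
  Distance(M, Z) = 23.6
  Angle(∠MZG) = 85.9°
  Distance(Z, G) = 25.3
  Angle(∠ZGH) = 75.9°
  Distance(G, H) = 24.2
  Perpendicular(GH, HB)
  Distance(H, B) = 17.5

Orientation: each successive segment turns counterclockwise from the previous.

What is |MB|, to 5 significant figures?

4.3955

∠ZGH = 75.9° gives GH at -89.400° from the x-axis; with |GH| = 24.2, H = (-7.6214, -14.142). The perpendicularity gives HB at right angles to GH, so HB runs at 0.60000°; with |HB| = 17.5, B = (9.8777, -13.958). Then |MB| = |B − M| = 4.3955.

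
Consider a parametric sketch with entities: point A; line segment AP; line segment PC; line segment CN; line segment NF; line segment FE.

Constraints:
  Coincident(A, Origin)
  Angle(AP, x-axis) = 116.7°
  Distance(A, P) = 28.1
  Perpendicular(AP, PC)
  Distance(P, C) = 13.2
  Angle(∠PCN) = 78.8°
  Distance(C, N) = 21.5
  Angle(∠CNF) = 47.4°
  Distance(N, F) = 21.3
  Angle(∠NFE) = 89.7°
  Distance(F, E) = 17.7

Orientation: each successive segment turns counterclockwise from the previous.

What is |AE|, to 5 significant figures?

36.219

A is at the origin; AP runs at 116.7° with length 28.1, so P = (-12.626, 25.104). The perpendicularity gives PC at right angles to AP, so PC runs at -153.30°; with |PC| = 13.2, C = (-24.418, 19.173). ∠PCN = 78.8° gives CN at -52.100° from the x-axis; with |CN| = 21.5, N = (-11.211, 2.2074). ∠CNF = 47.4° gives NF at 80.500° from the x-axis; with |NF| = 21.3, F = (-7.6957, 23.215). ∠NFE = 89.7° gives FE at 170.80° from the x-axis; with |FE| = 17.7, E = (-25.168, 26.045). Then |AE| = |E − A| = 36.219.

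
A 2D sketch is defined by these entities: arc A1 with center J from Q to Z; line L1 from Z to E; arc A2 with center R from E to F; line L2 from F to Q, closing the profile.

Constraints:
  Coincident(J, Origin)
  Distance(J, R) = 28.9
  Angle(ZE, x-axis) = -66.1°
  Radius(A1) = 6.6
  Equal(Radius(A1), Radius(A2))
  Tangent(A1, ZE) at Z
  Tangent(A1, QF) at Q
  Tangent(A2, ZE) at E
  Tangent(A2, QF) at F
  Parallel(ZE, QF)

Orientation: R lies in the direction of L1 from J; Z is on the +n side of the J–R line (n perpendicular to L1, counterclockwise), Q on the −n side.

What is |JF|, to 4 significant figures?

29.64

The slot axis is L1's direction at -66.1°, so u = (cos -66.1°, sin -66.1°) = (0.4051, -0.9143) and n = (−sin -66.1°, cos -66.1°) = (0.9143, 0.4051). J is at the origin and R lies 28.9 along u from J, so R = 28.9·u = (11.71, -26.42). Tangency of A1 to both parallel lines with radius 6.6 puts Z and Q at J ± 6.6·n: Z = (6.034, 2.674), Q = (-6.034, -2.674). Equal radii place E and F the same way about R: E = R + 6.6·n = (17.74, -23.75), F = R − 6.6·n = (5.675, -29.10). Then |JF| = |F − J| = 29.64.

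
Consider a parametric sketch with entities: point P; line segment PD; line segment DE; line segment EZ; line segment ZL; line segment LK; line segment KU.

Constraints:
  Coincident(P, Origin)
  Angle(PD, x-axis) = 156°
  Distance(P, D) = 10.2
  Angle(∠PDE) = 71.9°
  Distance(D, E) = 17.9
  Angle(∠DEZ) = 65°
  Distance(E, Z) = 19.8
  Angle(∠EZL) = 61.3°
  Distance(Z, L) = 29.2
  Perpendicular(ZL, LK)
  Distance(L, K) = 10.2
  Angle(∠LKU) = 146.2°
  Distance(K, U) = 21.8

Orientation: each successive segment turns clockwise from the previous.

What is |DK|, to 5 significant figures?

11.636

∠EZL = 61.3° gives ZL at 174.20° from the x-axis; with |ZL| = 29.2, L = (-18.663, 2.1415). ZL is perpendicular to LK, so LK runs at 84.200°; with |LK| = 10.2, K = (-17.633, 12.289). Then |DK| = |K − D| = 11.636.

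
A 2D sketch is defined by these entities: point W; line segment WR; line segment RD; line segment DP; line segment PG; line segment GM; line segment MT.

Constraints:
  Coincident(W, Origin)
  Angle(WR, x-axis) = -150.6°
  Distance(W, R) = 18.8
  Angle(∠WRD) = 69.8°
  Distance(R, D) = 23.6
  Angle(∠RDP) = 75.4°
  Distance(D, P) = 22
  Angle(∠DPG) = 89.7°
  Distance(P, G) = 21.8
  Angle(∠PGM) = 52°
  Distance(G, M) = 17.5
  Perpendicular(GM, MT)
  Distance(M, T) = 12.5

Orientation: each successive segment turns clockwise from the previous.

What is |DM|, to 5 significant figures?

13.654

∠DPG = 89.7° gives PG at -95.700° from the x-axis; with |PG| = 21.8, G = (-0.41482, -9.6952). ∠PGM = 52.0° gives GM at 136.30° from the x-axis; with |GM| = 17.5, M = (-13.067, 2.3953). Then |DM| = |M − D| = 13.654.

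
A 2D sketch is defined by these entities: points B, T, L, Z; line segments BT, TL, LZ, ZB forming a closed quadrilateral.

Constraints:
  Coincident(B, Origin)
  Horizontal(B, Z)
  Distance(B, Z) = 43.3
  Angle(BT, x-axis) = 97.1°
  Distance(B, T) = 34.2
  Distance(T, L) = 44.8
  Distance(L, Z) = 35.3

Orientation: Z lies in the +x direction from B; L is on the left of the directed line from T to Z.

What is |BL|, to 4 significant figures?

53.70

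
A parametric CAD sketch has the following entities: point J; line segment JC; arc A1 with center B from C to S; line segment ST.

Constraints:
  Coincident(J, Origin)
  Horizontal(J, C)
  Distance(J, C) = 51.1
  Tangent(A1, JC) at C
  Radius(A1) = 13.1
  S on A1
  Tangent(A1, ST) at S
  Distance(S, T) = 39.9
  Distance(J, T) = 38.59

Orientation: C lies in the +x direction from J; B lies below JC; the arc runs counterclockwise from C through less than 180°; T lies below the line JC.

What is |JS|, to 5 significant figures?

41.310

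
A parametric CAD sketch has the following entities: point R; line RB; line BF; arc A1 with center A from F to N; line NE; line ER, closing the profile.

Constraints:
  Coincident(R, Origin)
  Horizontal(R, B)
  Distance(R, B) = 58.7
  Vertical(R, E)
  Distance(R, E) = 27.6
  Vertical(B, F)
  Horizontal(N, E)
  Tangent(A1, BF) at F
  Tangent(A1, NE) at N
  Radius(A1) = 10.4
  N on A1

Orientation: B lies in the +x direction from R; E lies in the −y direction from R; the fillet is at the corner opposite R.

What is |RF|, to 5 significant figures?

61.168

The virtual corner opposite R is at (58.700, -27.600). Tangency of A1 to BF means the radius AF is perpendicular to BF and the tangent condition forces AN to be normal to NE, with radius 10.4, so the center A sits 10.4 in from both sides at A = (48.300, -17.200). That places the tangent points at F = (58.700, -17.200) on BF and N = (48.300, -27.600) on NE. Then |RF| = |F − R| = 61.168.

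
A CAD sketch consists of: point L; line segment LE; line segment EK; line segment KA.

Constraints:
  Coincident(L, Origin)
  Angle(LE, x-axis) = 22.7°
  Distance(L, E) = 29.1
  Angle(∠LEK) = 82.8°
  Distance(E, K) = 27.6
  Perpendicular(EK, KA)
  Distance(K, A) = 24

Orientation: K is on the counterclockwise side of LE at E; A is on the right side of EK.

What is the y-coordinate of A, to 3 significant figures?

47.1

L is at the origin; LE runs at 22.7° with length 29.1, so E = 29.1·(cos 22.7°, sin 22.7°) = (26.8, 11.2). ∠LEK = 82.8°, so EK runs at 22.7° + (180° − 82.8°) = 120° from the x-axis; with |EK| = 27.6, K = E + 27.6·(cos 120°, sin 120°) = (13.1, 35.2). The perpendicularity gives KA at right angles to EK; with |KA| = 24.0 on the right of EK, A = K + 24.0·(0.867, 0.498) = (33.9, 47.1). So A.y = 47.1.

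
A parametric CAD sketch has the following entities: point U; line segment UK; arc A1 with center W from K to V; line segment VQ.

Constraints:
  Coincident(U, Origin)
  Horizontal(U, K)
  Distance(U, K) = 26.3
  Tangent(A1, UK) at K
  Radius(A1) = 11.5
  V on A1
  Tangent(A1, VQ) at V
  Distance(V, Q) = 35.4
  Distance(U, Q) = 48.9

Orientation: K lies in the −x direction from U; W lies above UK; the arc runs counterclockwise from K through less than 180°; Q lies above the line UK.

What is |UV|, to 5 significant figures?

18.653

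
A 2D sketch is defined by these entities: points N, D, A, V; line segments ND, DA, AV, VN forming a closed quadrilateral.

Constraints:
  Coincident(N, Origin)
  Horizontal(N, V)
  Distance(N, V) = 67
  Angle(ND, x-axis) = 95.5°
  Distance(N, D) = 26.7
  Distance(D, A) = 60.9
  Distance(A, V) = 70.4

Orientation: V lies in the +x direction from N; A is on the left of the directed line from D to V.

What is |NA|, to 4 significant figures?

79.38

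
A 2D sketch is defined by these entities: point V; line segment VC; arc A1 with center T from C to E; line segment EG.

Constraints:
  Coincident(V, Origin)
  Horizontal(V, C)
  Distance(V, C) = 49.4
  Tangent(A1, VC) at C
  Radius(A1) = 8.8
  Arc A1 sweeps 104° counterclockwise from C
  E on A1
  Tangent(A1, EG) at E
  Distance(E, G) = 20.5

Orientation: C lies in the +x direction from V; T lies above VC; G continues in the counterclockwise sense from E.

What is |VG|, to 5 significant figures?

61.292

V is at the origin; V and C share the same y with |VC| = 49.4 and C on the +x side, so C = (49.400, 0.0000). Since A1 is tangent to VC there, TC ⟂ VC, so T = C + (0, 8.8) = (49.400, 8.8000). On A1, C sits at bearing -90° from T; a 104° counterclockwise sweep puts E at bearing 14°, so E = T + 8.8·(cos 14°, sin 14°) = (57.939, 10.929). Since A1 is tangent to EG there, TE ⟂ EG, so EG runs along (−sin 14°, cos 14°); with |EG| = 20.5, G = (52.979, 30.820). Then |VG| = |G − V| = 61.292.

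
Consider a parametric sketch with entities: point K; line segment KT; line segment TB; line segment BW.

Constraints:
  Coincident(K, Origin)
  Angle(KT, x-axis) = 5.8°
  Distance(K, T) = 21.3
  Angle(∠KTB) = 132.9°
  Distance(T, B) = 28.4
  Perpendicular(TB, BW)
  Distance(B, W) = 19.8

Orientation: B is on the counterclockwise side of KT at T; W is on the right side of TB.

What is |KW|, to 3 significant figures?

55.6

K is at the origin; KT runs at 5.8° with length 21.3, so T = 21.3·(cos 5.8°, sin 5.8°) = (21.2, 2.15). ∠KTB = 132.9°, so TB runs at 5.8° + (180° − 132.9°) = 52.9° from the x-axis; with |TB| = 28.4, B = T + 28.4·(cos 52.9°, sin 52.9°) = (38.3, 24.8). TB is perpendicular to BW; with |BW| = 19.8 on the right of TB, W = B + 19.8·(0.798, -0.603) = (54.1, 12.9). Then |KW| = |W − K| = 55.6.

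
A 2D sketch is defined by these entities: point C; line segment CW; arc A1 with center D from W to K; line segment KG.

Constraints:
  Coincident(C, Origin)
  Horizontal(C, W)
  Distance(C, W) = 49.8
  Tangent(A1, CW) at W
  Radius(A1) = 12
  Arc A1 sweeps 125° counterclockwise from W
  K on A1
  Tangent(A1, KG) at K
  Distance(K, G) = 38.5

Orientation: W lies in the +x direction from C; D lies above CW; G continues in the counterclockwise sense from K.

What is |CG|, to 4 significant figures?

62.86

C is at the origin; CW is horizontal with |CW| = 49.8 and W on the +x side, so W = (49.80, 0.000). A1 meets CW tangentially, so DW is at right angles to CW, so D = W + (0, 12) = (49.80, 12.00). On A1, W sits at bearing -90° from D; a 125° counterclockwise sweep puts K at bearing 35°, so K = D + 12.0·(cos 35°, sin 35°) = (59.63, 18.88). A1 meets KG tangentially, so DK is at right angles to KG, so KG runs along (−sin 35°, cos 35°); with |KG| = 38.5, G = (37.55, 50.42). Then |CG| = |G − C| = 62.86.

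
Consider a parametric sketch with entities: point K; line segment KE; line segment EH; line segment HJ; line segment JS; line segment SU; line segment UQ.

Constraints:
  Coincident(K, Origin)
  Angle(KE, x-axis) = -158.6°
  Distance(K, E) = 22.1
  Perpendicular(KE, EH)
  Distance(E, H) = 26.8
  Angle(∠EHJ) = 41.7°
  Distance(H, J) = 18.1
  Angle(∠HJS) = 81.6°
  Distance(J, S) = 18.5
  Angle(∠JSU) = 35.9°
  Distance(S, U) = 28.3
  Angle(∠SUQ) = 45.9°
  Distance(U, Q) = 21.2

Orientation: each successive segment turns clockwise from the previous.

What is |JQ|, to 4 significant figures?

4.607

K is at the origin; KE runs at -158.6° with length 22.1, so E = (-20.58, -8.064). KE is perpendicular to EH, so EH runs at 111.4°; with |EH| = 26.8, H = (-30.36, 16.89). ∠EHJ = 41.7° gives HJ at -26.90° from the x-axis; with |HJ| = 18.1, J = (-14.21, 8.699). ∠HJS = 81.6° gives JS at -125.3° from the x-axis; with |JS| = 18.5, S = (-24.90, -6.399). ∠JSU = 35.9° gives SU at 90.60° from the x-axis; with |SU| = 28.3, U = (-25.20, 21.90). ∠SUQ = 45.9° gives UQ at -43.50° from the x-axis; with |UQ| = 21.2, Q = (-9.822, 7.306). Then |JQ| = |Q − J| = 4.607.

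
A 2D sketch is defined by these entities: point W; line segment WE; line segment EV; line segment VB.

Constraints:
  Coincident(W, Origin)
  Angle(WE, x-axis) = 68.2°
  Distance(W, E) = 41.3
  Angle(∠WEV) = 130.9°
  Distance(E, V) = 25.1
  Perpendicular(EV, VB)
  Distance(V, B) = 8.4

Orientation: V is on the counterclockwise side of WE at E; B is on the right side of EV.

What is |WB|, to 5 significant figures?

65.484

W is at the origin; WE runs at 68.2° with length 41.3, so E = 41.3·(cos 68.2°, sin 68.2°) = (15.337, 38.346). ∠WEV = 130.9°, so EV runs at 68.2° + (180° − 130.9°) = 117.30° from the x-axis; with |EV| = 25.1, V = E + 25.1·(cos 117.30°, sin 117.30°) = (3.8254, 60.651). The perpendicularity gives VB at right angles to EV; with |VB| = 8.4 on the right of EV, B = V + 8.4·(0.88862, 0.45865) = (11.290, 64.503). Then |WB| = |B − W| = 65.484.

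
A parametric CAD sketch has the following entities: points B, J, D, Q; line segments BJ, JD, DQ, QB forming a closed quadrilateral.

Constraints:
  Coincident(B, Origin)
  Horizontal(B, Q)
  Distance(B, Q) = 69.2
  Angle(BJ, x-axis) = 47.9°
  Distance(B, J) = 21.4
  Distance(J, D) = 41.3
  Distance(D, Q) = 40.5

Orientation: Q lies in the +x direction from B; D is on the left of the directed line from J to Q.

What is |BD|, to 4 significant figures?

61.94

Checks: |BQ| = 69.20 ✓; |BJ| = 21.40 ✓; |JD| = 41.30 ✓; |DQ| = 40.50 ✓.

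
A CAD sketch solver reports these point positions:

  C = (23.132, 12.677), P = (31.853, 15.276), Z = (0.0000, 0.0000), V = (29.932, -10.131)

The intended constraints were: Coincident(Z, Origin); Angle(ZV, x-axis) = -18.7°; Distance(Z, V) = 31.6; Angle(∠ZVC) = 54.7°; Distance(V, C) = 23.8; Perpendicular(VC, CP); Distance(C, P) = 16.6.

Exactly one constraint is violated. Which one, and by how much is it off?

Distance(C, P) = 16.6 — off by 7.50.

Z = (0.00, 0.00) ✓; ZV at -18.70° ✓; |ZV| = 31.60 ✓; ∠ZVC = 54.70° ✓; |VC| = 23.80 ✓; ∠(VC, CP) = 90.01° ✓; |CP| = 9.100 ✗.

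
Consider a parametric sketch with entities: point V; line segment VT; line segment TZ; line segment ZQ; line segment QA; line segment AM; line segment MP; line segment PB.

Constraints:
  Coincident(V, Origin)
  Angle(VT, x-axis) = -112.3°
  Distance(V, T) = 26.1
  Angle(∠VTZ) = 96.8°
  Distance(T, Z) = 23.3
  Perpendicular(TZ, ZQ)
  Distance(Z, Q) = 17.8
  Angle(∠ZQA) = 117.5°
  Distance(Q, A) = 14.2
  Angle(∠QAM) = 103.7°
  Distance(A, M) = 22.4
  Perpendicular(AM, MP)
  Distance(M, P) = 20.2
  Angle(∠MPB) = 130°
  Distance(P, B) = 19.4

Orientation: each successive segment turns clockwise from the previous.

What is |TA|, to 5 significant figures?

26.605

V is at the origin; VT runs at -112.3° with length 26.1, so T = (-9.9038, -24.148). ∠VTZ = 96.8° gives TZ at 164.50° from the x-axis; with |TZ| = 23.3, Z = (-32.356, -17.921). TZ is perpendicular to ZQ, so ZQ runs at 74.500°; with |ZQ| = 17.8, Q = (-27.600, -0.76870). ∠ZQA = 117.5° gives QA at 12.000° from the x-axis; with |QA| = 14.2, A = (-13.710, 2.1836). Then |TA| = |A − T| = 26.605.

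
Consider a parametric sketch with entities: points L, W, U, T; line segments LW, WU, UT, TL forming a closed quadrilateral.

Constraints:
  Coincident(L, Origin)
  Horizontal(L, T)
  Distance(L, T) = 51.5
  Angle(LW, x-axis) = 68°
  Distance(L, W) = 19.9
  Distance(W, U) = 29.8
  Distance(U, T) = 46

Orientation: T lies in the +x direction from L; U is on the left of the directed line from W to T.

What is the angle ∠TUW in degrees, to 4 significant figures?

74.70°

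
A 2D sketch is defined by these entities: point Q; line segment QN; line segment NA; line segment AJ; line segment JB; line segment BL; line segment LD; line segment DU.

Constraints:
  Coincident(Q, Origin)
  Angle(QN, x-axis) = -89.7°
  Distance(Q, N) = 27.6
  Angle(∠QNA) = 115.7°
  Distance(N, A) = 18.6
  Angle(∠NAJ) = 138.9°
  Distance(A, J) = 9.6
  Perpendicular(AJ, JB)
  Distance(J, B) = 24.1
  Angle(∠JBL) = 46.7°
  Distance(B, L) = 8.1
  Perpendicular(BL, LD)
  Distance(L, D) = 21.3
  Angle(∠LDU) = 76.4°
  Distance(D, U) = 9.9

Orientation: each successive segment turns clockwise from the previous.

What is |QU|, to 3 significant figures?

41.0

Q is at the origin; QN runs at -89.7° with length 27.6, so N = (0.145, -27.6). ∠QNA = 115.7° gives NA at -154° from the x-axis; with |NA| = 18.6, A = (-16.6, -35.8). ∠NAJ = 138.9° gives AJ at 165° from the x-axis; with |AJ| = 9.6, J = (-25.8, -33.3). AJ is perpendicular to JB, so JB runs at 74.9°; with |JB| = 24.1, B = (-19.6, -9.98). ∠JBL = 46.7° gives BL at -58.4° from the x-axis; with |BL| = 8.1, L = (-15.3, -16.9). The perpendicularity gives LD at right angles to BL, so LD runs at -148°; with |LD| = 21.3, D = (-33.5, -28.0). ∠LDU = 76.4° gives DU at 108° from the x-axis; with |DU| = 9.9, U = (-36.5, -18.6). Then |QU| = |U − Q| = 41.0.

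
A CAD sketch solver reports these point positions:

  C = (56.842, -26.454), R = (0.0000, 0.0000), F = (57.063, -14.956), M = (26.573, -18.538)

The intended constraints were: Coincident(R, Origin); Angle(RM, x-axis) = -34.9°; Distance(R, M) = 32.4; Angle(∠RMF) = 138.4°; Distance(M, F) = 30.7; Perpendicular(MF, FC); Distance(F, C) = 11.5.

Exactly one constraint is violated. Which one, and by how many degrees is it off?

Perpendicular(MF, FC) — off by 7.80°.

R = (0.00, 0.00) ✓; RM at -34.90° ✓; |RM| = 32.40 ✓; ∠RMF = 138.4° ✓; |MF| = 30.70 ✓; ∠(MF, FC) = 97.80° ✗; |FC| = 11.50 ✓.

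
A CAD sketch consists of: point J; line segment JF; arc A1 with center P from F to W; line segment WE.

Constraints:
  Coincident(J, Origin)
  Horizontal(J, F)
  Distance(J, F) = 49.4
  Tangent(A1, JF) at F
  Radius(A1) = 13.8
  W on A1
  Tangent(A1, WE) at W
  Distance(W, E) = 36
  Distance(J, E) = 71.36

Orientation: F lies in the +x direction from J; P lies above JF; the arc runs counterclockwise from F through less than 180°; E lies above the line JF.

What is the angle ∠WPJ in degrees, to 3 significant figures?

173°

Checks: |PW| = 13.80 ✓; ∠(PW, WE) = 90.00° ✓; |WE| = 36.00 ✓; |JE| = 71.36 ✓.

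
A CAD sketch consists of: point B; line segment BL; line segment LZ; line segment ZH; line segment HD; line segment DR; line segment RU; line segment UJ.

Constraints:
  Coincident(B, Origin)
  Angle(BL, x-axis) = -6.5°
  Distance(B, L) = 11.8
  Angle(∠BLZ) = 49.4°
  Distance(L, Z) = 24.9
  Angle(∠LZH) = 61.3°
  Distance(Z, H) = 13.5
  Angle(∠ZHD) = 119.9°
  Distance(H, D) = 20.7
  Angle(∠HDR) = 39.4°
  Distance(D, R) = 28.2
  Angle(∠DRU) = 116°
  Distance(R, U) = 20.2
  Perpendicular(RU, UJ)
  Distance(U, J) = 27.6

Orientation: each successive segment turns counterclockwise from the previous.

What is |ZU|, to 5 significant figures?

12.919

B is at the origin; BL runs at -6.5° with length 11.8, so L = (11.724, -1.3358). ∠BLZ = 49.4° gives LZ at 124.10° from the x-axis; with |LZ| = 24.9, Z = (-2.2358, 19.283). ∠LZH = 61.3° gives ZH at -117.20° from the x-axis; with |ZH| = 13.5, H = (-8.4066, 7.2758). ∠ZHD = 119.9° gives HD at -57.100° from the x-axis; with |HD| = 20.7, D = (2.8371, -10.104). ∠HDR = 39.4° gives DR at 83.500° from the x-axis; with |DR| = 28.2, R = (6.0295, 17.914). ∠DRU = 116.0° gives RU at 147.50° from the x-axis; with |RU| = 20.2, U = (-11.007, 28.768). Then |ZU| = |U − Z| = 12.919.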